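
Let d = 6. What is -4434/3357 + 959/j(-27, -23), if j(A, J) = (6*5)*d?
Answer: 269027/67140 ≈ 4.0070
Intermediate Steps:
j(A, J) = 180 (j(A, J) = (6*5)*6 = 30*6 = 180)
-4434/3357 + 959/j(-27, -23) = -4434/3357 + 959/180 = -4434*1/3357 + 959*(1/180) = -1478/1119 + 959/180 = 269027/67140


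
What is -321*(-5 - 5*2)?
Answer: 4815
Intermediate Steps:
-321*(-5 - 5*2) = -321*(-5 - 10) = -321*(-15) = 4815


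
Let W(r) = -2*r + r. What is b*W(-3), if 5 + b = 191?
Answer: 558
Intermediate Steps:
b = 186 (b = -5 + 191 = 186)
W(r) = -r
b*W(-3) = 186*(-1*(-3)) = 186*3 = 558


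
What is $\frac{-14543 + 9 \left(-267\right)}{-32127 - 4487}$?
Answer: $\frac{8473}{18307} \approx 0.46283$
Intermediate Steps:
$\frac{-14543 + 9 \left(-267\right)}{-32127 - 4487} = \frac{-14543 - 2403}{-32127 - 4487} = - \frac{16946}{-36614} = \left(-16946\right) \left(- \frac{1}{36614}\right) = \frac{8473}{18307}$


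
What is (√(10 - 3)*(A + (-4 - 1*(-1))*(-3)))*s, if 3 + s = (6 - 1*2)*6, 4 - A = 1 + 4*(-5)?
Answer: 672*√7 ≈ 1777.9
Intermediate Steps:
A = 23 (A = 4 - (1 + 4*(-5)) = 4 - (1 - 20) = 4 - 1*(-19) = 4 + 19 = 23)
s = 21 (s = -3 + (6 - 1*2)*6 = -3 + (6 - 2)*6 = -3 + 4*6 = -3 + 24 = 21)
(√(10 - 3)*(A + (-4 - 1*(-1))*(-3)))*s = (√(10 - 3)*(23 + (-4 - 1*(-1))*(-3)))*21 = (√7*(23 + (-4 + 1)*(-3)))*21 = (√7*(23 - 3*(-3)))*21 = (√7*(23 + 9))*21 = (√7*32)*21 = (32*√7)*21 = 672*√7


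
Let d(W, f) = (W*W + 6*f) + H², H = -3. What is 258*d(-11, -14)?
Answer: 11868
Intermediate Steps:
d(W, f) = 9 + W² + 6*f (d(W, f) = (W*W + 6*f) + (-3)² = (W² + 6*f) + 9 = 9 + W² + 6*f)
258*d(-11, -14) = 258*(9 + (-11)² + 6*(-14)) = 258*(9 + 121 - 84) = 258*46 = 11868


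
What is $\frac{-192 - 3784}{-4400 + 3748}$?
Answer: $\frac{994}{163} \approx 6.0982$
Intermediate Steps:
$\frac{-192 - 3784}{-4400 + 3748} = - \frac{3976}{-652} = \left(-3976\right) \left(- \frac{1}{652}\right) = \frac{994}{163}$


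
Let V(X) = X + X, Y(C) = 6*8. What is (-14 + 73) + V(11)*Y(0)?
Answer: 1115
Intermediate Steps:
Y(C) = 48
V(X) = 2*X
(-14 + 73) + V(11)*Y(0) = (-14 + 73) + (2*11)*48 = 59 + 22*48 = 59 + 1056 = 1115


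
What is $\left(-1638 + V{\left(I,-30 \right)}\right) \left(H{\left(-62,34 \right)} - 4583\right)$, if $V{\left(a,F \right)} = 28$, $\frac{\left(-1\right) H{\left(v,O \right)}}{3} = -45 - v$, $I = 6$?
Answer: $7460740$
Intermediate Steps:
$H{\left(v,O \right)} = 135 + 3 v$ ($H{\left(v,O \right)} = - 3 \left(-45 - v\right) = 135 + 3 v$)
$\left(-1638 + V{\left(I,-30 \right)}\right) \left(H{\left(-62,34 \right)} - 4583\right) = \left(-1638 + 28\right) \left(\left(135 + 3 \left(-62\right)\right) - 4583\right) = - 1610 \left(\left(135 - 186\right) - 4583\right) = - 1610 \left(-51 - 4583\right) = \left(-1610\right) \left(-4634\right) = 7460740$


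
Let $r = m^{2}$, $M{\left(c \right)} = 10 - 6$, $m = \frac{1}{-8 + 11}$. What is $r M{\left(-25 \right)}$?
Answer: $\frac{4}{9} \approx 0.44444$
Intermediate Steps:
$m = \frac{1}{3} \approx 0.33333$
$M{\left(c \right)} = 4$
$r = \frac{1}{9}$ ($r = \left(\frac{1}{3}\right)^{2} = \frac{1}{9} \approx 0.11111$)
$r M{\left(-25 \right)} = \frac{1}{9} \cdot 4 = \frac{4}{9}$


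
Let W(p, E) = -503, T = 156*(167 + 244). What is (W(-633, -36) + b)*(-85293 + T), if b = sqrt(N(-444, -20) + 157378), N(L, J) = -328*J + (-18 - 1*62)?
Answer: 10652031 - 21177*sqrt(163858) ≈ 2.0797e+6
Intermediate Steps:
T = 64116 (T = 156*411 = 64116)
N(L, J) = -80 - 328*J (N(L, J) = -328*J + (-18 - 62) = -328*J - 80 = -80 - 328*J)
b = sqrt(163858) (b = sqrt((-80 - 328*(-20)) + 157378) = sqrt((-80 + 6560) + 157378) = sqrt(6480 + 157378) = sqrt(163858) ≈ 404.79)
(W(-633, -36) + b)*(-85293 + T) = (-503 + sqrt(163858))*(-85293 + 64116) = (-503 + sqrt(163858))*(-21177) = 10652031 - 21177*sqrt(163858)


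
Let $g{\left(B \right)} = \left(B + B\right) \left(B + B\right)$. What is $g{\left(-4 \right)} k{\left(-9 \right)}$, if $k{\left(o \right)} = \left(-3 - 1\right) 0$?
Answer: $0$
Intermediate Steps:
$k{\left(o \right)} = 0$ ($k{\left(o \right)} = \left(-4\right) 0 = 0$)
$g{\left(B \right)} = 4 B^{2}$ ($g{\left(B \right)} = 2 B 2 B = 4 B^{2}$)
$g{\left(-4 \right)} k{\left(-9 \right)} = 4 \left(-4\right)^{2} \cdot 0 = 4 \cdot 16 \cdot 0 = 64 \cdot 0 = 0$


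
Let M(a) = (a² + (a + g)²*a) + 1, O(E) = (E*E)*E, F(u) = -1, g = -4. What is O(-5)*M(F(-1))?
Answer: 2875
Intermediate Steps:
O(E) = E³ (O(E) = E²*E = E³)
M(a) = 1 + a² + a*(-4 + a)² (M(a) = (a² + (a - 4)²*a) + 1 = (a² + (-4 + a)²*a) + 1 = (a² + a*(-4 + a)²) + 1 = 1 + a² + a*(-4 + a)²)
O(-5)*M(F(-1)) = (-5)³*(1 + (-1)² - (-4 - 1)²) = -125*(1 + 1 - 1*(-5)²) = -125*(1 + 1 - 1*25) = -125*(1 + 1 - 25) = -125*(-23) = 2875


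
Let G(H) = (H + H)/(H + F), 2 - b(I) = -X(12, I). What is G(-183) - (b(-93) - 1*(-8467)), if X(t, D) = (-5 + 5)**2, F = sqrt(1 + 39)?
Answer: -283212603/33449 + 732*sqrt(10)/33449 ≈ -8466.9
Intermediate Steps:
F = 2*sqrt(10) (F = sqrt(40) = 2*sqrt(10) ≈ 6.3246)
X(t, D) = 0 (X(t, D) = 0**2 = 0)
b(I) = 2 (b(I) = 2 - (-1)*0 = 2 - 1*0 = 2 + 0 = 2)
G(H) = 2*H/(H + 2*sqrt(10)) (G(H) = (H + H)/(H + 2*sqrt(10)) = (2*H)/(H + 2*sqrt(10)) = 2*H/(H + 2*sqrt(10)))
G(-183) - (b(-93) - 1*(-8467)) = 2*(-183)/(-183 + 2*sqrt(10)) - (2 - 1*(-8467)) = -366/(-183 + 2*sqrt(10)) - (2 + 8467) = -366/(-183 + 2*sqrt(10)) - 1*8469 = -366/(-183 + 2*sqrt(10)) - 8469 = -8469 - 366/(-183 + 2*sqrt(10))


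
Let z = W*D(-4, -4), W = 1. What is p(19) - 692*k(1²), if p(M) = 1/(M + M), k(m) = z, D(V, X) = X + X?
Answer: 210369/38 ≈ 5536.0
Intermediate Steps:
D(V, X) = 2*X
z = -8 (z = 1*(2*(-4)) = 1*(-8) = -8)
k(m) = -8
p(M) = 1/(2*M)
p(19) - 692*k(1²) = (½)/19 - 692*(-8) = (½)*(1/19) + 5536 = 1/38 + 5536 = 210369/38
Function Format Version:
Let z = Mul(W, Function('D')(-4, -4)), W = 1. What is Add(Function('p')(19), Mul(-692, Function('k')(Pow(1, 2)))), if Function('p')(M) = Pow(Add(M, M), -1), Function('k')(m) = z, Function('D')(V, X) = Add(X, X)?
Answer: Rational(210369, 38) ≈ 5536.0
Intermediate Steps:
Function('D')(V, X) = Mul(2, X)
z = -8 (z = Mul(1, Mul(2, -4)) = Mul(1, -8) = -8)
Function('k')(m) = -8
Function('p')(M) = Mul(Rational(1, 2), Pow(M, -1)) (Function('p')(M) = Pow(Mul(2, M), -1) = Mul(Rational(1, 2), Pow(M, -1)))
Add(Function('p')(19), Mul(-692, Function('k')(Pow(1, 2)))) = Add(Mul(Rational(1, 2), Pow(19, -1)), Mul(-692, -8)) = Add(Mul(Rational(1, 2), Rational(1, 19)), 5536) = Add(Rational(1, 38), 5536) = Rational(210369, 38)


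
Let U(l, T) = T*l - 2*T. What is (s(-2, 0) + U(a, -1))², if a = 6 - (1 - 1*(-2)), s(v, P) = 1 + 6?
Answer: 36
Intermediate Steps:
s(v, P) = 7
a = 3 (a = 6 - (1 + 2) = 6 - 1*3 = 6 - 3 = 3)
U(l, T) = -2*T + T*l
(s(-2, 0) + U(a, -1))² = (7 - (-2 + 3))² = (7 - 1*1)² = (7 - 1)² = 6² = 36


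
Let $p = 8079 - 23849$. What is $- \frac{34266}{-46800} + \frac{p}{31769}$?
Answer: $\frac{58426759}{247798200} \approx 0.23578$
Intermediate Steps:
$p = -15770$
$- \frac{34266}{-46800} + \frac{p}{31769} = - \frac{34266}{-46800} - \frac{15770}{31769} = \left(-34266\right) \left(- \frac{1}{46800}\right) - \frac{15770}{31769} = \frac{5711}{7800} - \frac{15770}{31769} = \frac{58426759}{247798200}$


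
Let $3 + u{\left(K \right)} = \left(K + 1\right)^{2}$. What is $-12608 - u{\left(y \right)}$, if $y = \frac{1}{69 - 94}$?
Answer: $- \frac{7878701}{625} \approx -12606.0$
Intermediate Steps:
$y = - \frac{1}{25}$ ($y = \frac{1}{-25} = - \frac{1}{25} \approx -0.04$)
$u{\left(K \right)} = -3 + \left(1 + K\right)^{2}$ ($u{\left(K \right)} = -3 + \left(K + 1\right)^{2} = -3 + \left(1 + K\right)^{2}$)
$-12608 - u{\left(y \right)} = -12608 - \left(-3 + \left(1 - \frac{1}{25}\right)^{2}\right) = -12608 - \left(-3 + \left(\frac{24}{25}\right)^{2}\right) = -12608 - \left(-3 + \frac{576}{625}\right) = -12608 - - \frac{1299}{625} = -12608 + \frac{1299}{625} = - \frac{7878701}{625}$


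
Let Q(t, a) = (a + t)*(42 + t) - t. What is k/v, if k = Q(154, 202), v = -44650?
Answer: -34811/22325 ≈ -1.5593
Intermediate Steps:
Q(t, a) = -t + (42 + t)*(a + t) (Q(t, a) = (42 + t)*(a + t) - t = -t + (42 + t)*(a + t))
k = 69622 (k = 154² + 41*154 + 42*202 + 202*154 = 23716 + 6314 + 8484 + 31108 = 69622)
k/v = 69622/(-44650) = 69622*(-1/44650) = -34811/22325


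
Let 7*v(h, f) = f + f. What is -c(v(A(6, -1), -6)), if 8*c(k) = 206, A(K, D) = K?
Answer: -103/4 ≈ -25.750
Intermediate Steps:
v(h, f) = 2*f/7 (v(h, f) = (f + f)/7 = (2*f)/7 = 2*f/7)
c(k) = 103/4 (c(k) = (⅛)*206 = 103/4)
-c(v(A(6, -1), -6)) = -1*103/4 = -103/4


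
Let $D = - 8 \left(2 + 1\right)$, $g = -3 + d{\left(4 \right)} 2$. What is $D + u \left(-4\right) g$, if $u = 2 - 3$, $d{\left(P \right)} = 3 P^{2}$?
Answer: $348$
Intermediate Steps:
$u = -1$ ($u = 2 - 3 = -1$)
$g = 93$ ($g = -3 + 3 \cdot 4^{2} \cdot 2 = -3 + 3 \cdot 16 \cdot 2 = -3 + 48 \cdot 2 = -3 + 96 = 93$)
$D = -24$ ($D = \left(-8\right) 3 = -24$)
$D + u \left(-4\right) g = -24 + \left(-1\right) \left(-4\right) 93 = -24 + 4 \cdot 93 = -24 + 372 = 348$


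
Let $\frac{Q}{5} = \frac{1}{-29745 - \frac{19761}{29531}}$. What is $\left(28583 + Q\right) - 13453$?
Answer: $\frac{13290484708625}{878419356} \approx 15130.0$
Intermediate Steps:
$Q = - \frac{147655}{878419356}$ ($Q = \frac{5}{-29745 - \frac{19761}{29531}} = \frac{5}{- \frac{878419356}{29531}} = 5 \left(- \frac{29531}{878419356}\right) = - \frac{147655}{878419356} \approx -0.00016809$)
$\left(28583 + Q\right) - 13453 = \left(28583 - \frac{147655}{878419356}\right) - 13453 = \frac{25107860304893}{878419356} - 13453 = \frac{13290484708625}{878419356}$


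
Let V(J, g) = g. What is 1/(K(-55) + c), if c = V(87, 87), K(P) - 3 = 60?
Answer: 1/150 ≈ 0.0066667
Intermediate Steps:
K(P) = 63 (K(P) = 3 + 60 = 63)
c = 87
1/(K(-55) + c) = 1/(63 + 87) = 1/150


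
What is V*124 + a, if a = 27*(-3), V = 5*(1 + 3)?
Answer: 2399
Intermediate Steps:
V = 20 (V = 5*4 = 20)
a = -81
V*124 + a = 20*124 - 81 = 2480 - 81 = 2399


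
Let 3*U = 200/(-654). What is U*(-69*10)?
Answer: 23000/327 ≈ 70.336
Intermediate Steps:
U = -100/981 (U = (200/(-654))/3 = (200*(-1/654))/3 = (⅓)*(-100/327) = -100/981 ≈ -0.10194)
U*(-69*10) = -(-2300)*10/327 = -100/981*(-690) = 23000/327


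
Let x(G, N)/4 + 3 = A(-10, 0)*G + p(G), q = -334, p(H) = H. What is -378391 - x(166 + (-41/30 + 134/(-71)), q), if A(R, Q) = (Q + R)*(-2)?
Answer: -139177631/355 ≈ -3.9205e+5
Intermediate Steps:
A(R, Q) = -2*Q - 2*R
x(G, N) = -12 + 84*G (x(G, N) = -12 + 4*((-2*0 - 2*(-10))*G + G) = -12 + 4*((0 + 20)*G + G) = -12 + 4*(20*G + G) = -12 + 4*(21*G) = -12 + 84*G)
-378391 - x(166 + (-41/30 + 134/(-71)), q) = -378391 - (-12 + 84*(166 + (-41/30 + 134/(-71)))) = -378391 - (-12 + 84*(166 + (-41*1/30 + 134*(-1/71)))) = -378391 - (-12 + 84*(166 + (-41/30 - 134/71))) = -378391 - (-12 + 84*(166 - 6931/2130)) = -378391 - (-12 + 84*(346649/2130)) = -378391 - (-12 + 4853086/355) = -378391 - 1*4848826/355 = -378391 - 4848826/355 = -139177631/355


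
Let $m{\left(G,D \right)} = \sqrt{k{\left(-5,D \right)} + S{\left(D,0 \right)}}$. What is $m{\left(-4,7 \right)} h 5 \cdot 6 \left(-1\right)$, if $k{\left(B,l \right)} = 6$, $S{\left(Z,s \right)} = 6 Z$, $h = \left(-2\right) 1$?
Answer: $240 \sqrt{3} \approx 415.69$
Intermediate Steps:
$h = -2$
$m{\left(G,D \right)} = \sqrt{6 + 6 D}$
$m{\left(-4,7 \right)} h 5 \cdot 6 \left(-1\right) = \sqrt{6 + 6 \cdot 7} \left(-2\right) 5 \cdot 6 \left(-1\right) = \sqrt{6 + 42} \left(-2\right) 30 \left(-1\right) = \sqrt{48} \left(-2\right) \left(-30\right) = 4 \sqrt{3} \left(-2\right) \left(-30\right) = - 8 \sqrt{3} \left(-30\right) = 240 \sqrt{3}$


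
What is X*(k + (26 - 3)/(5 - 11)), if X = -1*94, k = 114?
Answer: -31067/3 ≈ -10356.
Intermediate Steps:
X = -94
X*(k + (26 - 3)/(5 - 11)) = -94*(114 + (26 - 3)/(5 - 11)) = -94*(114 + 23/(-6)) = -94*(114 + 23*(-⅙)) = -94*(114 - 23/6) = -94*661/6 = -31067/3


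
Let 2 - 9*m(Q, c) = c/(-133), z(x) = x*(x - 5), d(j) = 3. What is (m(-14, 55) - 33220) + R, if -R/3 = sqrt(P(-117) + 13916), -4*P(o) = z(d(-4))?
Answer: -13254673/399 - 3*sqrt(55670)/2 ≈ -33574.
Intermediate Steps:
z(x) = x*(-5 + x)
P(o) = 3/2 (P(o) = -3*(-5 + 3)/4 = -3*(-2)/4 = -1/4*(-6) = 3/2)
m(Q, c) = 2/9 + c/1197 (m(Q, c) = 2/9 - c/(9*(-133)) = 2/9 - c*(-1)/(9*133) = 2/9 - (-1)*c/1197 = 2/9 + c/1197)
R = -3*sqrt(55670)/2 (R = -3*sqrt(3/2 + 13916) = -3*sqrt(55670)/2 ≈ -353.92)
(m(-14, 55) - 33220) + R = ((2/9 + (1/1197)*55) - 33220) - 3*sqrt(55670)/2 = ((2/9 + 55/1197) - 33220) - 3*sqrt(55670)/2 = (107/399 - 33220) - 3*sqrt(55670)/2 = -13254673/399 - 3*sqrt(55670)/2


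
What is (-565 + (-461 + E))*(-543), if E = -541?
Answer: 850881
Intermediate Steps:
(-565 + (-461 + E))*(-543) = (-565 + (-461 - 541))*(-543) = (-565 - 1002)*(-543) = -1567*(-543) = 850881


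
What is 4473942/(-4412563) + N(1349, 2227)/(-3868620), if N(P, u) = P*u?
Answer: -30564304753589/17070529473060 ≈ -1.7905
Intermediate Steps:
4473942/(-4412563) + N(1349, 2227)/(-3868620) = 4473942/(-4412563) + (1349*2227)/(-3868620) = 4473942*(-1/4412563) + 3004223*(-1/3868620) = -4473942/4412563 - 3004223/3868620 = -30564304753589/17070529473060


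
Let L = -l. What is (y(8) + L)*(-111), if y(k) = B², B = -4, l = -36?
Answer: -5772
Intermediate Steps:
L = 36 (L = -1*(-36) = 36)
y(k) = 16 (y(k) = (-4)² = 16)
(y(8) + L)*(-111) = (16 + 36)*(-111) = 52*(-111) = -5772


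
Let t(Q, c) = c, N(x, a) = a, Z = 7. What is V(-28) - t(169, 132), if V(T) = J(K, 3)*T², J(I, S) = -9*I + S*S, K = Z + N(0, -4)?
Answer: -14244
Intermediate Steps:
K = 3 (K = 7 - 4 = 3)
J(I, S) = S² - 9*I (J(I, S) = -9*I + S² = S² - 9*I)
V(T) = -18*T² (V(T) = (3² - 9*3)*T² = (9 - 27)*T² = -18*T²)
V(-28) - t(169, 132) = -18*(-28)² - 1*132 = -18*784 - 132 = -14112 - 132 = -14244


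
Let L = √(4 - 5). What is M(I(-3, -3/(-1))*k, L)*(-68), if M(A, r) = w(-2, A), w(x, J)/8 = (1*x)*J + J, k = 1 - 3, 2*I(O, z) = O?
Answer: 1632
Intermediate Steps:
I(O, z) = O/2
k = -2
L = I (L = √(-1) = I ≈ 1.0*I)
w(x, J) = 8*J + 8*J*x (w(x, J) = 8*((1*x)*J + J) = 8*(x*J + J) = 8*(J*x + J) = 8*(J + J*x) = 8*J + 8*J*x)
M(A, r) = -8*A (M(A, r) = 8*A*(1 - 2) = 8*A*(-1) = -8*A)
M(I(-3, -3/(-1))*k, L)*(-68) = -8*(½)*(-3)*(-2)*(-68) = -(-12)*(-2)*(-68) = -8*3*(-68) = -24*(-68) = 1632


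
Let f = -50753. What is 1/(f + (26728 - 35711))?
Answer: -1/59736 ≈ -1.6740e-5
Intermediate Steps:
1/(f + (26728 - 35711)) = 1/(-50753 + (26728 - 35711)) = 1/(-50753 - 8983) = 1/(-59736) = -1/59736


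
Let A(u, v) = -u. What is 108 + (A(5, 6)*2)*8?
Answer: 28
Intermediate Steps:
108 + (A(5, 6)*2)*8 = 108 + (-1*5*2)*8 = 108 - 5*2*8 = 108 - 10*8 = 108 - 80 = 28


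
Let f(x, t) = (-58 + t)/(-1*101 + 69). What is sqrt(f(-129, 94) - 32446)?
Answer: I*sqrt(519154)/4 ≈ 180.13*I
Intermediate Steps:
f(x, t) = 29/16 - t/32 (f(x, t) = (-58 + t)/(-101 + 69) = (-58 + t)/(-32) = (-58 + t)*(-1/32) = 29/16 - t/32)
sqrt(f(-129, 94) - 32446) = sqrt((29/16 - 1/32*94) - 32446) = sqrt((29/16 - 47/16) - 32446) = sqrt(-9/8 - 32446) = sqrt(-259577/8) = I*sqrt(519154)/4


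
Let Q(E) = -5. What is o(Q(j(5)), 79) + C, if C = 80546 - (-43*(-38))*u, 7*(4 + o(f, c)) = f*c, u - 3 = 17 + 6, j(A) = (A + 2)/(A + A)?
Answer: 266011/7 ≈ 38002.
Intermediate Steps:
j(A) = (2 + A)/(2*A) (j(A) = (2 + A)/((2*A)) = (2 + A)*(1/(2*A)) = (2 + A)/(2*A))
u = 26 (u = 3 + (17 + 6) = 3 + 23 = 26)
o(f, c) = -4 + c*f/7 (o(f, c) = -4 + (f*c)/7 = -4 + (c*f)/7 = -4 + c*f/7)
C = 38062 (C = 80546 - (-43*(-38))*26 = 80546 - 1634*26 = 80546 - 1*42484 = 80546 - 42484 = 38062)
o(Q(j(5)), 79) + C = (-4 + (1/7)*79*(-5)) + 38062 = (-4 - 395/7) + 38062 = -423/7 + 38062 = 266011/7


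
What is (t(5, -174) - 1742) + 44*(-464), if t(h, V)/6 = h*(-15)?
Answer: -22608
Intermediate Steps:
t(h, V) = -90*h (t(h, V) = 6*(h*(-15)) = 6*(-15*h) = -90*h)
(t(5, -174) - 1742) + 44*(-464) = (-90*5 - 1742) + 44*(-464) = (-450 - 1742) - 20416 = -2192 - 20416 = -22608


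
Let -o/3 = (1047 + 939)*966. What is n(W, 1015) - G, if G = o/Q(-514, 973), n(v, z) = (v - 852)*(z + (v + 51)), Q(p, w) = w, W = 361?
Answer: -96569119/139 ≈ -6.9474e+5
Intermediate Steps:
o = -5755428 (o = -3*(1047 + 939)*966 = -5958*966 = -3*1918476 = -5755428)
n(v, z) = (-852 + v)*(51 + v + z) (n(v, z) = (-852 + v)*(z + (51 + v)) = (-852 + v)*(51 + v + z))
G = -822204/139 (G = -5755428/973 = -5755428*1/973 = -822204/139 ≈ -5915.1)
n(W, 1015) - G = (-43452 + 361**2 - 852*1015 - 801*361 + 361*1015) - 1*(-822204/139) = (-43452 + 130321 - 864780 - 289161 + 366415) + 822204/139 = -700657 + 822204/139 = -96569119/139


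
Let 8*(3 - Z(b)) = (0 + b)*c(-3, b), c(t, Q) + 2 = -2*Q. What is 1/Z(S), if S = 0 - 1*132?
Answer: 1/4326 ≈ 0.00023116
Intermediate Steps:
S = -132 (S = 0 - 132 = -132)
c(t, Q) = -2 - 2*Q
Z(b) = 3 - b*(-2 - 2*b)/8 (Z(b) = 3 - (0 + b)*(-2 - 2*b)/8 = 3 - b*(-2 - 2*b)/8)
1/Z(S) = 1/(3 + (¼)*(-132)*(1 - 132)) = 1/(3 + (¼)*(-132)*(-131)) = 1/(3 + 4323) = 1/4326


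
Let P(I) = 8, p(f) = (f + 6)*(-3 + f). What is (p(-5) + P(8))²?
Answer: 0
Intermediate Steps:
p(f) = (-3 + f)*(6 + f) (p(f) = (6 + f)*(-3 + f) = (-3 + f)*(6 + f))
(p(-5) + P(8))² = ((-18 + (-5)² + 3*(-5)) + 8)² = ((-18 + 25 - 15) + 8)² = (-8 + 8)² = 0² = 0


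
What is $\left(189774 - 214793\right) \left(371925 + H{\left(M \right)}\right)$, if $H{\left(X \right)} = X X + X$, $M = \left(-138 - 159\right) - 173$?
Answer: $-14820129745$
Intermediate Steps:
$M = -470$ ($M = -297 - 173 = -470$)
$H{\left(X \right)} = X + X^{2}$ ($H{\left(X \right)} = X^{2} + X = X + X^{2}$)
$\left(189774 - 214793\right) \left(371925 + H{\left(M \right)}\right) = \left(189774 - 214793\right) \left(371925 - 470 \left(1 - 470\right)\right) = - 25019 \left(371925 - -220430\right) = - 25019 \left(371925 + 220430\right) = \left(-25019\right) 592355 = -14820129745$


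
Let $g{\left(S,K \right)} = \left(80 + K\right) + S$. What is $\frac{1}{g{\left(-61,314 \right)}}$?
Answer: $\frac{1}{333} \approx 0.003003$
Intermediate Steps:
$g{\left(S,K \right)} = 80 + K + S$
$\frac{1}{g{\left(-61,314 \right)}} = \frac{1}{80 + 314 - 61} = \frac{1}{333}$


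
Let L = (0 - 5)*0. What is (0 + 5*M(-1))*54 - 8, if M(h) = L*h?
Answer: -8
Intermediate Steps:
L = 0 (L = -5*0 = 0)
M(h) = 0 (M(h) = 0*h = 0)
(0 + 5*M(-1))*54 - 8 = (0 + 5*0)*54 - 8 = (0 + 0)*54 - 8 = 0*54 - 8 = 0 - 8 = -8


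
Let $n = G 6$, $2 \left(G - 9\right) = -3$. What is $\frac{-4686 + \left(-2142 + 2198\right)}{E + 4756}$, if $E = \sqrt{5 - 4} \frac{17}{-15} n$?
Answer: $- \frac{926}{941} \approx -0.98406$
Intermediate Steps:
$G = \frac{15}{2}$ ($G = 9 + \frac{1}{2} \left(-3\right) = 9 - \frac{3}{2} = \frac{15}{2} \approx 7.5$)
$n = 45$ ($n = \frac{15}{2} \cdot 6 = 45$)
$E = -51$ ($E = \sqrt{5 - 4} \frac{17}{-15} \cdot 45 = \sqrt{1} \cdot 17 \left(- \frac{1}{15}\right) 45 = 1 \left(- \frac{17}{15}\right) 45 = \left(- \frac{17}{15}\right) 45 = -51$)
$\frac{-4686 + \left(-2142 + 2198\right)}{E + 4756} = \frac{-4686 + \left(-2142 + 2198\right)}{-51 + 4756} = \frac{-4686 + 56}{4705} = \left(-4630\right) \frac{1}{4705} = - \frac{926}{941}$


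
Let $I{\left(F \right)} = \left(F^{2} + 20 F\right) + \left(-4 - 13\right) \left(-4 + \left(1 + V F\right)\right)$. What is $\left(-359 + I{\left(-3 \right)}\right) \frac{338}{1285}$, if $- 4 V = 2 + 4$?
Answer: $- \frac{147199}{1285} \approx -114.55$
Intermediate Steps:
$V = - \frac{3}{2}$ ($V = - \frac{2 + 4}{4} = \left(- \frac{1}{4}\right) 6 = - \frac{3}{2} \approx -1.5$)
$I{\left(F \right)} = 51 + F^{2} + \frac{91 F}{2}$ ($I{\left(F \right)} = \left(F^{2} + 20 F\right) + \left(-4 - 13\right) \left(-4 - \left(-1 + \frac{3 F}{2}\right)\right) = \left(F^{2} + 20 F\right) - 17 \left(-3 - \frac{3 F}{2}\right) = \left(F^{2} + 20 F\right) + \left(51 + \frac{51 F}{2}\right) = 51 + F^{2} + \frac{91 F}{2}$)
$\left(-359 + I{\left(-3 \right)}\right) \frac{338}{1285} = \left(-359 + \left(51 + \left(-3\right)^{2} + \frac{91}{2} \left(-3\right)\right)\right) \frac{338}{1285} = \left(-359 + \left(51 + 9 - \frac{273}{2}\right)\right) 338 \cdot \frac{1}{1285} = \left(-359 - \frac{153}{2}\right) \frac{338}{1285} = \left(- \frac{871}{2}\right) \frac{338}{1285} = - \frac{147199}{1285}$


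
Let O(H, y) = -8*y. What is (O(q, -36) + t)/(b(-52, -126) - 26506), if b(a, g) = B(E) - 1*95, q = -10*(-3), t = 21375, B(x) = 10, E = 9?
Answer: -21663/26591 ≈ -0.81467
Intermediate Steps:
q = 30
b(a, g) = -85 (b(a, g) = 10 - 1*95 = 10 - 95 = -85)
(O(q, -36) + t)/(b(-52, -126) - 26506) = (-8*(-36) + 21375)/(-85 - 26506) = (288 + 21375)/(-26591) = 21663*(-1/26591) = -21663/26591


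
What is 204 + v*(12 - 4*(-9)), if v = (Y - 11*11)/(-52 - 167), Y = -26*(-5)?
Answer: 14748/73 ≈ 202.03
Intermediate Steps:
Y = 130
v = -3/73 (v = (130 - 11*11)/(-52 - 167) = (130 - 121)/(-219) = 9*(-1/219) = -3/73 ≈ -0.041096)
204 + v*(12 - 4*(-9)) = 204 - 3*(12 - 4*(-9))/73 = 204 - 3*(12 + 36)/73 = 204 - 3/73*48 = 204 - 144/73 = 14748/73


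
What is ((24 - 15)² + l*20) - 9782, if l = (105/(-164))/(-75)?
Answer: -397734/41 ≈ -9700.8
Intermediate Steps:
l = 7/820 (l = (105*(-1/164))*(-1/75) = -105/164*(-1/75) = 7/820 ≈ 0.0085366)
((24 - 15)² + l*20) - 9782 = ((24 - 15)² + (7/820)*20) - 9782 = (9² + 7/41) - 9782 = (81 + 7/41) - 9782 = 3328/41 - 9782 = -397734/41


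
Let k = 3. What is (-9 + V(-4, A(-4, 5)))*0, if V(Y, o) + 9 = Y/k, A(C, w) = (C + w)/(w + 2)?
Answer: 0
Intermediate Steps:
A(C, w) = (C + w)/(2 + w)
V(Y, o) = -9 + Y/3
(-9 + V(-4, A(-4, 5)))*0 = (-9 + (-9 + (⅓)*(-4)))*0 = (-9 + (-9 - 4/3))*0 = (-9 - 31/3)*0 = -58/3*0 = 0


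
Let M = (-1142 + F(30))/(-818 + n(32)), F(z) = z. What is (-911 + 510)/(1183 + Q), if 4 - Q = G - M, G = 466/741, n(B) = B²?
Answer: -30605523/90135407 ≈ -0.33955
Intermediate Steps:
M = -556/103 (M = (-1142 + 30)/(-818 + 32²) = -1112/(-818 + 1024) = -1112/206 = -1112*1/206 = -556/103 ≈ -5.3981)
G = 466/741 (G = 466*(1/741) = 466/741 ≈ 0.62888)
Q = -154702/76323 (Q = 4 - (466/741 - 1*(-556/103)) = 4 - (466/741 + 556/103) = 4 - 1*459994/76323 = 4 - 459994/76323 = -154702/76323 ≈ -2.0269)
(-911 + 510)/(1183 + Q) = (-911 + 510)/(1183 - 154702/76323) = -401/90135407/76323 = -401*76323/90135407 = -30605523/90135407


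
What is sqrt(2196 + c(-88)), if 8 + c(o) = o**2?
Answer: 2*sqrt(2483) ≈ 99.659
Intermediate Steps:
c(o) = -8 + o**2
sqrt(2196 + c(-88)) = sqrt(2196 + (-8 + (-88)**2)) = sqrt(2196 + (-8 + 7744)) = sqrt(2196 + 7736) = sqrt(9932) = 2*sqrt(2483)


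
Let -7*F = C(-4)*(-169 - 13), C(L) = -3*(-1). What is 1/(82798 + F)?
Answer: 1/82876 ≈ 1.2066e-5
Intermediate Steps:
C(L) = 3
F = 78 (F = -3*(-169 - 13)/7 = -3*(-182)/7 = -1/7*(-546) = 78)
1/(82798 + F) = 1/(82798 + 78) = 1/82876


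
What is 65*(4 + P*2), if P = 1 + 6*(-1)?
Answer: -390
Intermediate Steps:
P = -5 (P = 1 - 6 = -5)
65*(4 + P*2) = 65*(4 - 5*2) = 65*(4 - 10) = 65*(-6) = -390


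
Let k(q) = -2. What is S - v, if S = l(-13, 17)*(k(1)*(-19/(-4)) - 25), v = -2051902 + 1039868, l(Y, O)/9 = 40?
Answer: 999614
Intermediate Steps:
l(Y, O) = 360 (l(Y, O) = 9*40 = 360)
v = -1012034
S = -12420 (S = 360*(-(-38)/(-4) - 25) = 360*(-(-38)*(-1)/4 - 25) = 360*(-2*19/4 - 25) = 360*(-19/2 - 25) = 360*(-69/2) = -12420)
S - v = -12420 - 1*(-1012034) = -12420 + 1012034 = 999614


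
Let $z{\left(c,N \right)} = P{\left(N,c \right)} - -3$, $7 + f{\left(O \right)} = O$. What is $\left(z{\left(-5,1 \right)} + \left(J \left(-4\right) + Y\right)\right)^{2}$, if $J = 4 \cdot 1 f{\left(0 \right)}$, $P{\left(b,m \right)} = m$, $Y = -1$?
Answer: $11881$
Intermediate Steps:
$f{\left(O \right)} = -7 + O$
$z{\left(c,N \right)} = 3 + c$ ($z{\left(c,N \right)} = c - -3 = c + 3 = 3 + c$)
$J = -28$ ($J = 4 \cdot 1 \left(-7 + 0\right) = 4 \left(-7\right) = -28$)
$\left(z{\left(-5,1 \right)} + \left(J \left(-4\right) + Y\right)\right)^{2} = \left(\left(3 - 5\right) - -111\right)^{2} = \left(-2 + \left(112 - 1\right)\right)^{2} = \left(-2 + 111\right)^{2} = 109^{2} = 11881$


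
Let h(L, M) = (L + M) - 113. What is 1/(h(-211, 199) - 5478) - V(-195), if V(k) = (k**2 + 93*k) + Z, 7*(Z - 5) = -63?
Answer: -111421259/5603 ≈ -19886.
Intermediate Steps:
Z = -4 (Z = 5 + (1/7)*(-63) = 5 - 9 = -4)
h(L, M) = -113 + L + M
V(k) = -4 + k**2 + 93*k (V(k) = (k**2 + 93*k) - 4 = -4 + k**2 + 93*k)
1/(h(-211, 199) - 5478) - V(-195) = 1/((-113 - 211 + 199) - 5478) - (-4 + (-195)**2 + 93*(-195)) = 1/(-125 - 5478) - (-4 + 38025 - 18135) = 1/(-5603) - 1*19886 = -1/5603 - 19886 = -111421259/5603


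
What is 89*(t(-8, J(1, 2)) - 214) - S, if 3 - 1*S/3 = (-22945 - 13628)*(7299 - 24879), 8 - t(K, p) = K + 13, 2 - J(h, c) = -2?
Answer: 1928841232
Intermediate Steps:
J(h, c) = 4 (J(h, c) = 2 - 1*(-2) = 2 + 2 = 4)
t(K, p) = -5 - K (t(K, p) = 8 - (K + 13) = 8 - (13 + K) = 8 + (-13 - K) = -5 - K)
S = -1928860011 (S = 9 - 3*(-22945 - 13628)*(7299 - 24879) = 9 - (-109719)*(-17580) = 9 - 3*642953340 = 9 - 1928860020 = -1928860011)
89*(t(-8, J(1, 2)) - 214) - S = 89*((-5 - 1*(-8)) - 214) - 1*(-1928860011) = 89*((-5 + 8) - 214) + 1928860011 = 89*(3 - 214) + 1928860011 = 89*(-211) + 1928860011 = -18779 + 1928860011 = 1928841232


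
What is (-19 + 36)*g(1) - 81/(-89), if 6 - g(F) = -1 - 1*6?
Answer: 19750/89 ≈ 221.91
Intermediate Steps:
g(F) = 13 (g(F) = 6 - (-1 - 1*6) = 6 - (-1 - 6) = 6 - 1*(-7) = 6 + 7 = 13)
(-19 + 36)*g(1) - 81/(-89) = (-19 + 36)*13 - 81/(-89) = 17*13 - 81*(-1/89) = 221 + 81/89 = 19750/89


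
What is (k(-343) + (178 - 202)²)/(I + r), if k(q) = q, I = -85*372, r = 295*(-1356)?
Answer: -233/431640 ≈ -0.00053980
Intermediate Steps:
r = -400020
I = -31620
(k(-343) + (178 - 202)²)/(I + r) = (-343 + (178 - 202)²)/(-31620 - 400020) = (-343 + (-24)²)/(-431640) = (-343 + 576)*(-1/431640) = 233*(-1/431640) = -233/431640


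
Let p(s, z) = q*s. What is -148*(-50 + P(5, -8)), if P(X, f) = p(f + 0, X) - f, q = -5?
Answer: 296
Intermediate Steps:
p(s, z) = -5*s
P(X, f) = -6*f (P(X, f) = -5*(f + 0) - f = -5*f - f = -6*f)
-148*(-50 + P(5, -8)) = -148*(-50 - 6*(-8)) = -148*(-50 + 48) = -148*(-2) = 296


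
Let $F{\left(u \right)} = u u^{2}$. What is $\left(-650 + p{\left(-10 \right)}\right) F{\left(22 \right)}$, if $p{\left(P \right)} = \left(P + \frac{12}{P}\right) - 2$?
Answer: $- \frac{35308768}{5} \approx -7.0618 \cdot 10^{6}$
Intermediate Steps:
$p{\left(P \right)} = -2 + P + \frac{12}{P}$
$F{\left(u \right)} = u^{3}$
$\left(-650 + p{\left(-10 \right)}\right) F{\left(22 \right)} = \left(-650 - \left(12 + \frac{6}{5}\right)\right) 22^{3} = \left(-650 - \frac{66}{5}\right) 10648 = \left(- \frac{3316}{5}\right) 10648 = - \frac{35308768}{5}$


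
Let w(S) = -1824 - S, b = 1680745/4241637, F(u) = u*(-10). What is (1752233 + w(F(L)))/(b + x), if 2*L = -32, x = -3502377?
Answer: -7423920917613/14855810190404 ≈ -0.49973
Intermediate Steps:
L = -16 (L = (½)*(-32) = -16)
F(u) = -10*u
b = 1680745/4241637 (b = 1680745*(1/4241637) = 1680745/4241637 ≈ 0.39625)
(1752233 + w(F(L)))/(b + x) = (1752233 + (-1824 - (-10)*(-16)))/(1680745/4241637 - 3502377) = (1752233 + (-1824 - 1*160))/(-14855810190404/4241637) = (1752233 + (-1824 - 160))*(-4241637/14855810190404) = (1752233 - 1984)*(-4241637/14855810190404) = 1750249*(-4241637/14855810190404) = -7423920917613/14855810190404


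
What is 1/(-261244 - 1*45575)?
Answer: -1/306819 ≈ -3.2593e-6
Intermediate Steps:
1/(-261244 - 1*45575) = 1/(-261244 - 45575) = 1/(-306819) = -1/306819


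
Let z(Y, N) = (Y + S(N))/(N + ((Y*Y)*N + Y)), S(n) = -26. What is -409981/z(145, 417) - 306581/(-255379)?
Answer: -918012954278157474/30390101 ≈ -3.0208e+10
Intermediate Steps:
z(Y, N) = (-26 + Y)/(N + Y + N*Y²) (z(Y, N) = (Y - 26)/(N + ((Y*Y)*N + Y)) = (-26 + Y)/(N + (Y²*N + Y)) = (-26 + Y)/(N + (N*Y² + Y)) = (-26 + Y)/(N + (Y + N*Y²)) = (-26 + Y)/(N + Y + N*Y²))
-409981/z(145, 417) - 306581/(-255379) = -409981*(417 + 145 + 417*145²)/(-26 + 145) - 306581/(-255379) = -409981/(119/(417 + 145 + 417*21025)) - 306581*(-1/255379) = -409981/(119/(417 + 145 + 8767425)) + 306581/255379 = -409981/(119/8767987) + 306581/255379 = -409981/((1/8767987)*119) + 306581/255379 = -409981/119/8767987 + 306581/255379 = -409981*8767987/119 + 306581/255379 = -3594708078247/119 + 306581/255379 = -918012954278157474/30390101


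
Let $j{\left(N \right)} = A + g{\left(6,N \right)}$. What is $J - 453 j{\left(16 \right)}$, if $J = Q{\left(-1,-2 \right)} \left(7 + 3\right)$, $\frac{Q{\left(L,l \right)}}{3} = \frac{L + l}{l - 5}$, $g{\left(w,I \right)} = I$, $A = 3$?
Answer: $- \frac{60159}{7} \approx -8594.1$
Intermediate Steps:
$Q{\left(L,l \right)} = \frac{3 \left(L + l\right)}{-5 + l}$ ($Q{\left(L,l \right)} = 3 \frac{L + l}{l - 5} = 3 \frac{L + l}{-5 + l} = \frac{3 \left(L + l\right)}{-5 + l}$)
$j{\left(N \right)} = 3 + N$
$J = \frac{90}{7}$ ($J = \frac{3 \left(-1 - 2\right)}{-5 - 2} \left(7 + 3\right) = 3 \frac{1}{-7} \left(-3\right) 10 = 3 \left(- \frac{1}{7}\right) \left(-3\right) 10 = \frac{9}{7} \cdot 10 = \frac{90}{7} \approx 12.857$)
$J - 453 j{\left(16 \right)} = \frac{90}{7} - 453 \left(3 + 16\right) = \frac{90}{7} - 8607 = - \frac{60159}{7}$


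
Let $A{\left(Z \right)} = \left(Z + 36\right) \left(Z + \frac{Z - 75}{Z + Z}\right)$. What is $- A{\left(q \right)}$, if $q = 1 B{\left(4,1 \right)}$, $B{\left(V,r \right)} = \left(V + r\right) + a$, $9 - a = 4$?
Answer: $- \frac{621}{2} \approx -310.5$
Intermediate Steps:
$a = 5$ ($a = 9 - 4 = 5$)
$B{\left(V,r \right)} = 5 + V + r$ ($B{\left(V,r \right)} = \left(V + r\right) + 5 = 5 + V + r$)
$q = 10$ ($q = 1 \left(5 + 4 + 1\right) = 1 \cdot 10 = 10$)
$A{\left(Z \right)} = \left(36 + Z\right) \left(Z + \frac{-75 + Z}{2 Z}\right)$
$- A{\left(q \right)} = - (- \frac{39}{2} + 10^{2} - \frac{1350}{10} + \frac{73}{2} \cdot 10) = - (- \frac{39}{2} + 100 - 135 + 365) = \left(-1\right) \frac{621}{2} = - \frac{621}{2}$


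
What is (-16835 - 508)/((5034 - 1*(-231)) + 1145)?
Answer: -17343/6410 ≈ -2.7056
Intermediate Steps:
(-16835 - 508)/((5034 - 1*(-231)) + 1145) = -17343/((5034 + 231) + 1145) = -17343/(5265 + 1145) = -17343/6410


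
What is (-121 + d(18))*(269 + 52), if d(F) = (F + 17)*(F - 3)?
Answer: 129684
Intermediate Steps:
d(F) = (-3 + F)*(17 + F) (d(F) = (17 + F)*(-3 + F) = (-3 + F)*(17 + F))
(-121 + d(18))*(269 + 52) = (-121 + (-51 + 18**2 + 14*18))*(269 + 52) = (-121 + (-51 + 324 + 252))*321 = (-121 + 525)*321 = 404*321 = 129684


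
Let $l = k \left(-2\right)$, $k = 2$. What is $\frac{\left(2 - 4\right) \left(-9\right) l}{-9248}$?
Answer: $\frac{9}{1156} \approx 0.0077855$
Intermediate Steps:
$l = -4$ ($l = 2 \left(-2\right) = -4$)
$\frac{\left(2 - 4\right) \left(-9\right) l}{-9248} = \frac{\left(2 - 4\right) \left(-9\right) \left(-4\right)}{-9248} = \left(2 - 4\right) \left(-9\right) \left(-4\right) \left(- \frac{1}{9248}\right) = \left(-2\right) \left(-9\right) \left(-4\right) \left(- \frac{1}{9248}\right) = 18 \left(-4\right) \left(- \frac{1}{9248}\right) = \left(-72\right) \left(- \frac{1}{9248}\right) = \frac{9}{1156}$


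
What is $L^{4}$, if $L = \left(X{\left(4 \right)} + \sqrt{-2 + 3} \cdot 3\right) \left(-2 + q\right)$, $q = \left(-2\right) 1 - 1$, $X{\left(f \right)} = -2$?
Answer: $625$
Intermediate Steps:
$q = -3$ ($q = -2 - 1 = -3$)
$L = -5$ ($L = \left(-2 + \sqrt{-2 + 3} \cdot 3\right) \left(-2 - 3\right) = \left(-2 + \sqrt{1} \cdot 3\right) \left(-5\right) = \left(-2 + 1 \cdot 3\right) \left(-5\right) = \left(-2 + 3\right) \left(-5\right) = 1 \left(-5\right) = -5$)
$L^{4} = \left(-5\right)^{4} = 625$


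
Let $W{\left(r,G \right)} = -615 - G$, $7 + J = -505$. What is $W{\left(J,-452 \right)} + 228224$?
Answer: $228061$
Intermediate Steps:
$J = -512$ ($J = -7 - 505 = -512$)
$W{\left(J,-452 \right)} + 228224 = \left(-615 - -452\right) + 228224 = \left(-615 + 452\right) + 228224 = -163 + 228224 = 228061$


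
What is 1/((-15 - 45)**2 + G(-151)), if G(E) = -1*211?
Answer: 1/3389 ≈ 0.00029507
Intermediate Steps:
G(E) = -211
1/((-15 - 45)**2 + G(-151)) = 1/((-15 - 45)**2 - 211) = 1/((-60)**2 - 211) = 1/(3600 - 211) = 1/3389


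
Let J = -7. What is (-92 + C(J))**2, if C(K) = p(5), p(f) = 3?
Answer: 7921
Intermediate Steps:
C(K) = 3
(-92 + C(J))**2 = (-92 + 3)**2 = (-89)**2 = 7921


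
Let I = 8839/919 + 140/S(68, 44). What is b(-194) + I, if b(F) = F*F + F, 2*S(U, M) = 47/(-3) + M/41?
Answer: 12349745211/329921 ≈ 37432.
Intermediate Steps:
S(U, M) = -47/6 + M/82 (S(U, M) = (47/(-3) + M/41)/2 = (47*(-⅓) + M*(1/41))/2 = (-47/3 + M/41)/2 = -47/6 + M/82)
b(F) = F + F² (b(F) = F² + F = F + F²)
I = -3156871/329921 (I = 8839/919 + 140/(-47/6 + (1/82)*44) = 8839*(1/919) + 140/(-47/6 + 22/41) = 8839/919 + 140/(-1795/246) = 8839/919 + 140*(-246/1795) = 8839/919 - 6888/359 = -3156871/329921 ≈ -9.5686)
b(-194) + I = -194*(1 - 194) - 3156871/329921 = -194*(-193) - 3156871/329921 = 37442 - 3156871/329921 = 12349745211/329921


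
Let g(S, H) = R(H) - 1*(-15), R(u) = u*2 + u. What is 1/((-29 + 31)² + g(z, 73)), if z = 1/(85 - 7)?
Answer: 1/238 ≈ 0.0042017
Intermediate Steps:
z = 1/78 ≈ 0.012821
R(u) = 3*u (R(u) = 2*u + u = 3*u)
g(S, H) = 15 + 3*H (g(S, H) = 3*H - 1*(-15) = 3*H + 15 = 15 + 3*H)
1/((-29 + 31)² + g(z, 73)) = 1/((-29 + 31)² + (15 + 3*73)) = 1/(2² + (15 + 219)) = 1/(4 + 234) = 1/238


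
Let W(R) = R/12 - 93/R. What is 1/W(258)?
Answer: 43/909 ≈ 0.047305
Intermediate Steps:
W(R) = -93/R + R/12 (W(R) = R*(1/12) - 93/R = R/12 - 93/R = -93/R + R/12)
1/W(258) = 1/(-93/258 + (1/12)*258) = 1/(-93*1/258 + 43/2) = 1/(-31/86 + 43/2) = 1/(909/43) = 43/909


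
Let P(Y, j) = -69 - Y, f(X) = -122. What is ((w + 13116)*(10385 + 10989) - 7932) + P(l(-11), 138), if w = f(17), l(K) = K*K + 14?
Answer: 277725620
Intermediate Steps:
l(K) = 14 + K² (l(K) = K² + 14 = 14 + K²)
w = -122
((w + 13116)*(10385 + 10989) - 7932) + P(l(-11), 138) = ((-122 + 13116)*(10385 + 10989) - 7932) + (-69 - (14 + (-11)²)) = (12994*21374 - 7932) + (-69 - (14 + 121)) = (277733756 - 7932) + (-69 - 1*135) = 277725824 + (-69 - 135) = 277725824 - 204 = 277725620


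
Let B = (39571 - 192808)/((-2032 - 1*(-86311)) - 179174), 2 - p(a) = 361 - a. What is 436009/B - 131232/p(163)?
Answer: 290343718313/1072659 ≈ 2.7068e+5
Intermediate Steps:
p(a) = -359 + a (p(a) = 2 - (361 - a) = 2 + (-361 + a) = -359 + a)
B = 153237/94895 (B = -153237/((-2032 + 86311) - 179174) = -153237/(84279 - 179174) = -153237/(-94895) = -153237*(-1/94895) = 153237/94895 ≈ 1.6148)
436009/B - 131232/p(163) = 436009/(153237/94895) - 131232/(-359 + 163) = 436009*(94895/153237) - 131232/(-196) = 5910724865/21891 - 131232*(-1/196) = 5910724865/21891 + 32808/49 = 290343718313/1072659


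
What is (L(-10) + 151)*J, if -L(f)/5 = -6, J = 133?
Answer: 24073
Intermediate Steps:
L(f) = 30 (L(f) = -5*(-6) = 30)
(L(-10) + 151)*J = (30 + 151)*133 = 181*133 = 24073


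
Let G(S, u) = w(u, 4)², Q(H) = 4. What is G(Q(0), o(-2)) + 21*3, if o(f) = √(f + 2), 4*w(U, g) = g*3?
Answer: 72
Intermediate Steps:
w(U, g) = 3*g/4 (w(U, g) = (g*3)/4 = (3*g)/4 = 3*g/4)
o(f) = √(2 + f)
G(S, u) = 9 (G(S, u) = ((¾)*4)² = 3² = 9)
G(Q(0), o(-2)) + 21*3 = 9 + 21*3 = 9 + 63 = 72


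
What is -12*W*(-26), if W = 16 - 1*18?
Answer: -624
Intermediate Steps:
W = -2 (W = 16 - 18 = -2)
-12*W*(-26) = -12*(-2)*(-26) = 24*(-26) = -624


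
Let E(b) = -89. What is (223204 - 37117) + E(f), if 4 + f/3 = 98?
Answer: 185998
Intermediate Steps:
f = 282 (f = -12 + 3*98 = -12 + 294 = 282)
(223204 - 37117) + E(f) = (223204 - 37117) - 89 = 186087 - 89 = 185998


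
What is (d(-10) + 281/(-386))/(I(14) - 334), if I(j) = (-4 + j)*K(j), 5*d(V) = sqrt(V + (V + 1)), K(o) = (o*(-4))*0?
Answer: 281/128924 - I*sqrt(19)/1670 ≈ 0.0021796 - 0.0026101*I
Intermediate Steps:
K(o) = 0 (K(o) = -4*o*0 = 0)
d(V) = sqrt(1 + 2*V)/5 (d(V) = sqrt(V + (V + 1))/5 = sqrt(V + (1 + V))/5 = sqrt(1 + 2*V)/5)
I(j) = 0 (I(j) = (-4 + j)*0 = 0)
(d(-10) + 281/(-386))/(I(14) - 334) = (sqrt(1 + 2*(-10))/5 + 281/(-386))/(0 - 334) = (sqrt(1 - 20)/5 + 281*(-1/386))/(-334) = (sqrt(-19)/5 - 281/386)*(-1/334) = ((I*sqrt(19))/5 - 281/386)*(-1/334) = (I*sqrt(19)/5 - 281/386)*(-1/334) = (-281/386 + I*sqrt(19)/5)*(-1/334) = 281/128924 - I*sqrt(19)/1670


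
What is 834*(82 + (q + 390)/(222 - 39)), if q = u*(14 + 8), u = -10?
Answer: 4218928/61 ≈ 69163.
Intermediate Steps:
q = -220 (q = -10*(14 + 8) = -10*22 = -220)
834*(82 + (q + 390)/(222 - 39)) = 834*(82 + (-220 + 390)/(222 - 39)) = 834*(82 + 170/183) = 834*(15176/183) = 4218928/61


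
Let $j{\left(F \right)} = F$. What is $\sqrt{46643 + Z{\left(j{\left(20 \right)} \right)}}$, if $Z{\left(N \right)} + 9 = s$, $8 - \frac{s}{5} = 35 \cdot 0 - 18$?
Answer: $6 \sqrt{1299} \approx 216.25$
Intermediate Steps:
$s = 130$ ($s = 40 - 5 \left(35 \cdot 0 - 18\right) = 40 - 5 \left(0 - 18\right) = 40 - -90 = 40 + 90 = 130$)
$Z{\left(N \right)} = 121$ ($Z{\left(N \right)} = -9 + 130 = 121$)
$\sqrt{46643 + Z{\left(j{\left(20 \right)} \right)}} = \sqrt{46643 + 121} = \sqrt{46764} = 6 \sqrt{1299}$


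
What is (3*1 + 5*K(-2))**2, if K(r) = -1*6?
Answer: 729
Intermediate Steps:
K(r) = -6
(3*1 + 5*K(-2))**2 = (3*1 + 5*(-6))**2 = (3 - 30)**2 = (-27)**2 = 729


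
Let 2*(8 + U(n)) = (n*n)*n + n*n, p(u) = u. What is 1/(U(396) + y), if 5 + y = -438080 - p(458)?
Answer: 1/30689425 ≈ 3.2585e-8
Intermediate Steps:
U(n) = -8 + n²/2 + n³/2 (U(n) = -8 + ((n*n)*n + n*n)/2 = -8 + (n²*n + n²)/2 = -8 + (n³ + n²)/2 = -8 + (n² + n³)/2 = -8 + (n²/2 + n³/2) = -8 + n²/2 + n³/2)
y = -438543 (y = -5 + (-438080 - 1*458) = -5 + (-438080 - 458) = -5 - 438538 = -438543)
1/(U(396) + y) = 1/((-8 + (½)*396² + (½)*396³) - 438543) = 1/((-8 + (½)*156816 + (½)*62099136) - 438543) = 1/((-8 + 78408 + 31049568) - 438543) = 1/(31127968 - 438543) = 1/30689425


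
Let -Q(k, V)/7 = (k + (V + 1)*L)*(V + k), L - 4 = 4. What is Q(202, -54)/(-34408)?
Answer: -28749/4301 ≈ -6.6843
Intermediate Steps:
L = 8 (L = 4 + 4 = 8)
Q(k, V) = -7*(V + k)*(8 + k + 8*V) (Q(k, V) = -7*(k + (V + 1)*8)*(V + k) = -7*(k + (1 + V)*8)*(V + k) = -7*(k + (8 + 8*V))*(V + k) = -7*(8 + k + 8*V)*(V + k) = -7*(V + k)*(8 + k + 8*V))
Q(202, -54)/(-34408) = (-56*(-54) - 56*202 - 56*(-54)**2 - 7*202**2 - 63*(-54)*202)/(-34408) = (3024 - 11312 - 56*2916 - 7*40804 + 687204)*(-1/34408) = (3024 - 11312 - 163296 - 285628 + 687204)*(-1/34408) = 229992*(-1/34408) = -28749/4301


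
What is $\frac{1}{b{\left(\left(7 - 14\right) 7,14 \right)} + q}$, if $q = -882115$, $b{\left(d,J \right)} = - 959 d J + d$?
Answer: $- \frac{1}{224290} \approx -4.4585 \cdot 10^{-6}$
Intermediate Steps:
$b{\left(d,J \right)} = d - 959 J d$ ($b{\left(d,J \right)} = - 959 J d + d = d - 959 J d$)
$\frac{1}{b{\left(\left(7 - 14\right) 7,14 \right)} + q} = \frac{1}{\left(7 - 14\right) 7 \left(1 - 13426\right) - 882115} = \frac{1}{\left(-7\right) 7 \left(1 - 13426\right) - 882115} = \frac{1}{\left(-49\right) \left(-13425\right) - 882115} = \frac{1}{657825 - 882115} = \frac{1}{-224290} = - \frac{1}{224290}$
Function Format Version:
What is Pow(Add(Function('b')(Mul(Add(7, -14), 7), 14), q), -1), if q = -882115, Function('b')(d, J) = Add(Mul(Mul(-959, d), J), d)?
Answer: Rational(-1, 224290) ≈ -4.4585e-6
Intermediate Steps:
Function('b')(d, J) = Add(d, Mul(-959, J, d)) (Function('b')(d, J) = Add(Mul(-959, J, d), d) = Add(d, Mul(-959, J, d)))
Pow(Add(Function('b')(Mul(Add(7, -14), 7), 14), q), -1) = Pow(Add(Mul(Mul(Add(7, -14), 7), Add(1, Mul(-959, 14))), -882115), -1) = Pow(Add(Mul(Mul(-7, 7), Add(1, -13426)), -882115), -1) = Pow(Add(Mul(-49, -13425), -882115), -1) = Pow(Add(657825, -882115), -1) = Pow(-224290, -1) = Rational(-1, 224290)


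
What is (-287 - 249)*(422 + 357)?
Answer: -417544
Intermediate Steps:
(-287 - 249)*(422 + 357) = -536*779 = -417544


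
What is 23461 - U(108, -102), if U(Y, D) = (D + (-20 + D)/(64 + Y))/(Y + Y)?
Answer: 435820369/18576 ≈ 23461.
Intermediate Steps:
U(Y, D) = (D + (-20 + D)/(64 + Y))/(2*Y) (U(Y, D) = (D + (-20 + D)/(64 + Y))/((2*Y)) = (D + (-20 + D)/(64 + Y))*(1/(2*Y)) = (D + (-20 + D)/(64 + Y))/(2*Y))
23461 - U(108, -102) = 23461 - (-20 + 65*(-102) - 102*108)/(2*108*(64 + 108)) = 23461 - (-20 - 6630 - 11016)/(2*108*172) = 23461 - (-17666)/(2*108*172) = 23461 - 1*(-8833/18576) = 23461 + 8833/18576 = 435820369/18576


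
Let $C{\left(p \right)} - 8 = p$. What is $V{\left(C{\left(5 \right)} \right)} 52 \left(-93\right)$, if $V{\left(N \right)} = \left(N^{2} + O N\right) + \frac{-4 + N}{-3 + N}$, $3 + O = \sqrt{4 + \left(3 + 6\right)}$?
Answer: $- \frac{3165162}{5} - 62868 \sqrt{13} \approx -8.5971 \cdot 10^{5}$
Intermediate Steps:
$C{\left(p \right)} = 8 + p$
$O = -3 + \sqrt{13}$ ($O = -3 + \sqrt{4 + \left(3 + 6\right)} = -3 + \sqrt{4 + 9} = -3 + \sqrt{13} \approx 0.60555$)
$V{\left(N \right)} = N^{2} + N \left(-3 + \sqrt{13}\right) + \frac{-4 + N}{-3 + N}$ ($V{\left(N \right)} = \left(N^{2} + \left(-3 + \sqrt{13}\right) N\right) + \frac{-4 + N}{-3 + N} = \left(N^{2} + N \left(-3 + \sqrt{13}\right)\right) + \frac{-4 + N}{-3 + N} = N^{2} + N \left(-3 + \sqrt{13}\right) + \frac{-4 + N}{-3 + N}$)
$V{\left(C{\left(5 \right)} \right)} 52 \left(-93\right) = \frac{-4 + \left(8 + 5\right)^{3} - 6 \left(8 + 5\right)^{2} + 10 \left(8 + 5\right) + \sqrt{13} \left(8 + 5\right)^{2} - 3 \left(8 + 5\right) \sqrt{13}}{-3 + \left(8 + 5\right)} 52 \left(-93\right) = \frac{-4 + 13^{3} - 6 \cdot 13^{2} + 10 \cdot 13 + \sqrt{13} \cdot 13^{2} - 39 \sqrt{13}}{-3 + 13} \cdot 52 \left(-93\right) = \frac{-4 + 2197 - 1014 + 130 + \sqrt{13} \cdot 169 - 39 \sqrt{13}}{10} \cdot 52 \left(-93\right) = \frac{-4 + 2197 - 1014 + 130 + 169 \sqrt{13} - 39 \sqrt{13}}{10} \cdot 52 \left(-93\right) = \frac{1309 + 130 \sqrt{13}}{10} \cdot 52 \left(-93\right) = \left(\frac{1309}{10} + 13 \sqrt{13}\right) 52 \left(-93\right) = \left(\frac{34034}{5} + 676 \sqrt{13}\right) \left(-93\right) = - \frac{3165162}{5} - 62868 \sqrt{13}$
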